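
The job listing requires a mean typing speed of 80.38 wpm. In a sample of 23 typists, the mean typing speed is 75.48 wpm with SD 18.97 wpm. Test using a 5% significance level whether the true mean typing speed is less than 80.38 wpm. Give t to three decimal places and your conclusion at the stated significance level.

H0: μ = 80.38; H1: μ < 80.38 (one-sample t-test, left-tailed).
t = (x̄ − μ₀)/(s/√n) = (75.48 − 80.38)/(18.97/√23) = -1.239
df = n − 1 = 22
p-value = P(T ≤ -1.239) ≈ 0.114
Since p ≈ 0.114 > α = 0.05, fail to reject H0; the evidence is not statistically significant.

t = -1.239; fail to reject H0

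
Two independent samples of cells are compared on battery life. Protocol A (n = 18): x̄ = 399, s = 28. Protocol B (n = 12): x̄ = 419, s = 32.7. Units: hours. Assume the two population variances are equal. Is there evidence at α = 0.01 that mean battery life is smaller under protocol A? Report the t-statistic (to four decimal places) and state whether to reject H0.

t = -1.7928; fail to reject H0

Let group 1 = protocol A, group 2 = protocol B. H0: μ_1 = μ_2; H1: μ_1 < μ_2 (two-sample pooled-variance t-test, left-tailed).
s_p² = [(18−1)·28² + (12−1)·32.7²]/(18+12−2) = 896.078
t = (399 − 419)/√[896.078·(1/18 + 1/12)] = -1.7928
df = n₁ + n₂ − 2 = 28
p-value = P(T ≤ -1.7928) ≈ 0.0419
Since p ≈ 0.0419 > α = 0.01, fail to reject H0; the evidence is not statistically significant.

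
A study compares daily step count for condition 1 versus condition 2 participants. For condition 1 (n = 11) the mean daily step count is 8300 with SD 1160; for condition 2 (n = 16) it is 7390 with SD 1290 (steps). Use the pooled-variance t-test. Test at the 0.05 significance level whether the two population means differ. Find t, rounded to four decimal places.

Let group 1 = condition 1, group 2 = condition 2. H0: μ_1 = μ_2; H1: μ_1 ≠ μ_2 (two-sample pooled-variance t-test, two-sided).
s_p² = [(11−1)·1160² + (16−1)·1290²]/(11+16−2) = 1536700
t = (8300 − 7390)/√[1536700·(1/11 + 1/16)] = 1.8742
df = n₁ + n₂ − 2 = 25
Two-sided p-value ≈ 0.073
Since p ≈ 0.073 > α = 0.05, fail to reject H0; the data do not provide sufficient evidence against H0.

1.8742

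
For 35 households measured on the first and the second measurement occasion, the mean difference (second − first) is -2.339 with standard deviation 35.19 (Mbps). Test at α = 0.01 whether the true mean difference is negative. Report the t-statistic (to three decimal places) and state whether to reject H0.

t = -0.393; fail to reject H0

H0: μ_d = 0; H1: μ_d < 0 (paired t-test on the differences, left-tailed).
t = d̄/(s_d/√n) = -2.339/(35.19/√35) = -0.393
df = n − 1 = 34
p-value = P(T ≤ -0.393) ≈ 0.3483
Since p ≈ 0.3483 > α = 0.01, fail to reject H0; the data do not provide sufficient evidence against H0.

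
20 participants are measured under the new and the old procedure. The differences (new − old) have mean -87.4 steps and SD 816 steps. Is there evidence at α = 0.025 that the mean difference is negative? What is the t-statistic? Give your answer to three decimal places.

-0.479

H0: μ_d = 0; H1: μ_d < 0 (paired t-test on the differences, left-tailed).
t = d̄/(s_d/√n) = -87.4/(816/√20) = -0.479
df = n − 1 = 19
p-value = P(T ≤ -0.479) ≈ 0.3187
Since p ≈ 0.3187 > α = 0.025, fail to reject H0; the evidence is not statistically significant.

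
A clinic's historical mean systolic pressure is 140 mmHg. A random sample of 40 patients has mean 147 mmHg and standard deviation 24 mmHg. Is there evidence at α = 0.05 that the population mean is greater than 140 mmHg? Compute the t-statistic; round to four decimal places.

H0: μ = 140; H1: μ > 140 (one-sample t-test, right-tailed).
t = (x̄ − μ₀)/(s/√n) = (147 − 140)/(24/√40) = 1.8447
df = n − 1 = 39
p-value = P(T ≥ 1.8447) ≈ 0.0363
Since p ≈ 0.0363 < α = 0.05, reject H0; the evidence is statistically significant.

1.8447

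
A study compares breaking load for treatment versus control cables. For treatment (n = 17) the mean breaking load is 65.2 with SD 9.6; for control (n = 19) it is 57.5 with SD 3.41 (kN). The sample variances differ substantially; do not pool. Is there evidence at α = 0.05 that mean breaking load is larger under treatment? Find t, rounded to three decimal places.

Let group 1 = treatment, group 2 = control. H0: μ_1 = μ_2; H1: μ_1 > μ_2 (Welch's two-sample t-test, right-tailed).
t = (x̄_1 − x̄_2)/√(s_1²/n_1 + s_2²/n_2) = (65.2 − 57.5)/√(9.6²/17 + 3.41²/19) = 3.135
Welch–Satterthwaite df ≈ 19.59
p-value = P(T ≥ 3.135) ≈ 0.003
Since p ≈ 0.003 < α = 0.05, reject H0; the data support H1.

3.135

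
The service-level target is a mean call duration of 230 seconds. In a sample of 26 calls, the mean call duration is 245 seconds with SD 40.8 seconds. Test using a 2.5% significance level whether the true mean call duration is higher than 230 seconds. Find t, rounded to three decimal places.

H0: μ = 230; H1: μ > 230 (one-sample t-test, right-tailed).
t = (x̄ − μ₀)/(s/√n) = (245 − 230)/(40.8/√26) = 1.875
df = n − 1 = 25
p-value = P(T ≥ 1.875) ≈ 0.036
Since p ≈ 0.036 > α = 0.025, fail to reject H0; the data do not provide sufficient evidence against H0.

1.875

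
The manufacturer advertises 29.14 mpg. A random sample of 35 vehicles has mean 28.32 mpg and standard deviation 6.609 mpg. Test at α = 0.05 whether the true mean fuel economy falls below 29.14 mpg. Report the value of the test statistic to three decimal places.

-0.734

H0: μ = 29.14; H1: μ < 29.14 (one-sample t-test, left-tailed).
t = (x̄ − μ₀)/(s/√n) = (28.32 − 29.14)/(6.609/√35) = -0.734
df = n − 1 = 34
p-value = P(T ≤ -0.734) ≈ 0.2340
Since p ≈ 0.2340 > α = 0.05, fail to reject H0; the evidence is not statistically significant.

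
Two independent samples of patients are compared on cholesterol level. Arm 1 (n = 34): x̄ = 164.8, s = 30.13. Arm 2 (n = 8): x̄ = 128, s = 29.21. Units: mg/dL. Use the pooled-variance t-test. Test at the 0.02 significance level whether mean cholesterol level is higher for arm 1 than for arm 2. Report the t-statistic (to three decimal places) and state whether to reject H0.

t = 3.125; reject H0

Let group 1 = arm 1, group 2 = arm 2. H0: μ_1 = μ_2; H1: μ_1 > μ_2 (two-sample pooled-variance t-test, right-tailed).
s_p² = [(34−1)·30.13² + (8−1)·29.21²]/(34+8−2) = 898.263
t = (164.8 − 128)/√[898.263·(1/34 + 1/8)] = 3.125
df = n₁ + n₂ − 2 = 40
p-value = P(T ≥ 3.125) ≈ 0.0017
Since p ≈ 0.0017 < α = 0.02, reject H0; the data support H1.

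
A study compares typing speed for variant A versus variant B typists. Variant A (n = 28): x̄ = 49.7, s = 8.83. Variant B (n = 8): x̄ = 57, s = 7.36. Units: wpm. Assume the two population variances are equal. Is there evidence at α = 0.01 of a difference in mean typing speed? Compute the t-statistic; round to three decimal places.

-2.130

Let group 1 = variant A, group 2 = variant B. H0: μ_1 = μ_2; H1: μ_1 ≠ μ_2 (two-sample pooled-variance t-test, two-sided).
s_p² = [(28−1)·8.83² + (8−1)·7.36²]/(28+8−2) = 73.069
t = (49.7 − 57)/√[73.069·(1/28 + 1/8)] = -2.130
df = n₁ + n₂ − 2 = 34
Two-sided p-value ≈ 0.040
Since p ≈ 0.040 > α = 0.01, fail to reject H0; the data do not provide sufficient evidence against H0.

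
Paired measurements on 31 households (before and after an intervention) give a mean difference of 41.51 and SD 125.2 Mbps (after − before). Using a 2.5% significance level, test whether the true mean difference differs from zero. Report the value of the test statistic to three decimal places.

1.846

H0: μ_d = 0; H1: μ_d ≠ 0 (paired t-test on the differences, two-sided).
t = d̄/(s_d/√n) = 41.51/(125.2/√31) = 1.846
df = n − 1 = 30
Two-sided p-value ≈ 0.075
Since p ≈ 0.075 > α = 0.025, fail to reject H0; the data do not provide sufficient evidence against H0.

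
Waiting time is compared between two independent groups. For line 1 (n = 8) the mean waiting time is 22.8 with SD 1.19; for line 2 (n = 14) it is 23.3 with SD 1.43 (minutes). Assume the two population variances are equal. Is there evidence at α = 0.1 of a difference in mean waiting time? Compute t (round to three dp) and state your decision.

Let group 1 = line 1, group 2 = line 2. H0: μ_1 = μ_2; H1: μ_1 ≠ μ_2 (two-sample pooled-variance t-test, two-sided).
s_p² = [(8−1)·1.19² + (14−1)·1.43²]/(8+14−2) = 1.82482
t = (22.8 − 23.3)/√[1.82482·(1/8 + 1/14)] = -0.835
df = n₁ + n₂ − 2 = 20
Two-sided p-value ≈ 0.4135
Since p ≈ 0.4135 > α = 0.1, fail to reject H0; the evidence is not statistically significant.

t = -0.835; fail to reject H0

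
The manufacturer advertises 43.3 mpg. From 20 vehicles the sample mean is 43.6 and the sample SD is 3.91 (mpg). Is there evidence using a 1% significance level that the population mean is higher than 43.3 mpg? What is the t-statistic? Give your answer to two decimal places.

0.34

H0: μ = 43.3; H1: μ > 43.3 (one-sample t-test, right-tailed).
t = (x̄ − μ₀)/(s/√n) = (43.6 − 43.3)/(3.91/√20) = 0.34
df = n − 1 = 19
p-value = P(T ≥ 0.34) ≈ 0.368
Since p ≈ 0.368 > α = 0.01, fail to reject H0; the evidence is not statistically significant.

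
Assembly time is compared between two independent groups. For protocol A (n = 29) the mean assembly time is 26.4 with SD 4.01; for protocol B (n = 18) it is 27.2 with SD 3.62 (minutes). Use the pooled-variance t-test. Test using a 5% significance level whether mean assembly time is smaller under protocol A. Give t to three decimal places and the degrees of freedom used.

t = -0.689, df = 45

Let group 1 = protocol A, group 2 = protocol B. H0: μ_1 = μ_2; H1: μ_1 < μ_2 (two-sample pooled-variance t-test, left-tailed).
s_p² = [(29−1)·4.01² + (18−1)·3.62²]/(29+18−2) = 14.9559
t = (26.4 − 27.2)/√[14.9559·(1/29 + 1/18)] = -0.689
df = n₁ + n₂ − 2 = 45
p-value = P(T ≤ -0.689) ≈ 0.2471
Since p ≈ 0.2471 > α = 0.05, fail to reject H0; the data do not provide sufficient evidence against H0.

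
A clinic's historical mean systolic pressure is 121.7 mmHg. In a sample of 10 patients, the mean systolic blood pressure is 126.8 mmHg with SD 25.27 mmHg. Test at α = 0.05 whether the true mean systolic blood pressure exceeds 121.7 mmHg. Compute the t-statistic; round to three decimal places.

H0: μ = 121.7; H1: μ > 121.7 (one-sample t-test, right-tailed).
t = (x̄ − μ₀)/(s/√n) = (126.8 − 121.7)/(25.27/√10) = 0.638
df = n − 1 = 9
p-value = P(T ≥ 0.638) ≈ 0.270
Since p ≈ 0.270 > α = 0.05, fail to reject H0; the data do not provide sufficient evidence against H0.

0.638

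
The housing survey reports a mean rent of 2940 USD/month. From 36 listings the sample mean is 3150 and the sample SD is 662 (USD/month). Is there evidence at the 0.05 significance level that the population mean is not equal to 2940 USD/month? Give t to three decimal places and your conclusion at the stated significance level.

t = 1.903; fail to reject H0

H0: μ = 2940; H1: μ ≠ 2940 (one-sample t-test, two-sided).
t = (x̄ − μ₀)/(s/√n) = (3150 − 2940)/(662/√36) = 1.903
df = n − 1 = 35
Two-sided p-value ≈ 0.0652
Since p ≈ 0.0652 > α = 0.05, fail to reject H0; the evidence is not statistically significant.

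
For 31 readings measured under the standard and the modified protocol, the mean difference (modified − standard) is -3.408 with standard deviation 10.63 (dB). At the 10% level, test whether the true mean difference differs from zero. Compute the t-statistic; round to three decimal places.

-1.785

H0: μ_d = 0; H1: μ_d ≠ 0 (paired t-test on the differences, two-sided).
t = d̄/(s_d/√n) = -3.408/(10.63/√31) = -1.785
df = n − 1 = 30
Two-sided p-value ≈ 0.084
Since p ≈ 0.084 < α = 0.1, reject H0; the data support H1.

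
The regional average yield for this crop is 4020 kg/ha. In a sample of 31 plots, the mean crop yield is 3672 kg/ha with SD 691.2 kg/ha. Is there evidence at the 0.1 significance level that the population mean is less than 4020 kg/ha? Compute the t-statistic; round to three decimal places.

H0: μ = 4020; H1: μ < 4020 (one-sample t-test, left-tailed).
t = (x̄ − μ₀)/(s/√n) = (3672 − 4020)/(691.2/√31) = -2.803
df = n − 1 = 30
p-value = P(T ≤ -2.803) ≈ 0.0044
Since p ≈ 0.0044 < α = 0.1, reject H0; the data support H1.

-2.803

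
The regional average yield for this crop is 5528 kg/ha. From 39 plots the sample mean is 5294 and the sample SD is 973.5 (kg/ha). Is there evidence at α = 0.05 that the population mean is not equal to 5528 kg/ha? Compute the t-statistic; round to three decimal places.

-1.501

H0: μ = 5528; H1: μ ≠ 5528 (one-sample t-test, two-sided).
t = (x̄ − μ₀)/(s/√n) = (5294 − 5528)/(973.5/√39) = -1.501
df = n − 1 = 38
Two-sided p-value ≈ 0.142
Since p ≈ 0.142 > α = 0.05, fail to reject H0; the evidence is not statistically significant.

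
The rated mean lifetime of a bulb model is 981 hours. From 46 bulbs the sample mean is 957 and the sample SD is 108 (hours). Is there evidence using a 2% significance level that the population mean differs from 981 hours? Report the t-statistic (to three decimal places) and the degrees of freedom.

t = -1.507, df = 45

H0: μ = 981; H1: μ ≠ 981 (one-sample t-test, two-sided).
t = (x̄ − μ₀)/(s/√n) = (957 − 981)/(108/√46) = -1.507
df = n − 1 = 45
Two-sided p-value ≈ 0.139
Since p ≈ 0.139 > α = 0.02, fail to reject H0; the evidence is not statistically significant.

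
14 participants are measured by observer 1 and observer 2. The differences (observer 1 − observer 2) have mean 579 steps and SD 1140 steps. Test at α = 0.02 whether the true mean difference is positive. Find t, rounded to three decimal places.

1.900

H0: μ_d = 0; H1: μ_d > 0 (paired t-test on the differences, right-tailed).
t = d̄/(s_d/√n) = 579/(1140/√14) = 1.900
df = n − 1 = 13
p-value = P(T ≥ 1.900) ≈ 0.0399
Since p ≈ 0.0399 > α = 0.02, fail to reject H0; the data do not provide sufficient evidence against H0.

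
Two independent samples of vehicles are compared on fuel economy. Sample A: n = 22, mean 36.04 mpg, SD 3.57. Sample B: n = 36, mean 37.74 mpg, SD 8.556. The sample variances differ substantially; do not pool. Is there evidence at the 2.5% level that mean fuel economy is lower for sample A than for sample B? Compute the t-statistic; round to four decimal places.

-1.0517

Let group 1 = sample A, group 2 = sample B. H0: μ_1 = μ_2; H1: μ_1 < μ_2 (Welch's two-sample t-test, left-tailed).
t = (x̄_1 − x̄_2)/√(s_1²/n_1 + s_2²/n_2) = (36.04 − 37.74)/√(3.57²/22 + 8.556²/36) = -1.0517
Welch–Satterthwaite df ≈ 50.90
p-value = P(T ≤ -1.0517) ≈ 0.149
Since p ≈ 0.149 > α = 0.025, fail to reject H0; the evidence is not statistically significant.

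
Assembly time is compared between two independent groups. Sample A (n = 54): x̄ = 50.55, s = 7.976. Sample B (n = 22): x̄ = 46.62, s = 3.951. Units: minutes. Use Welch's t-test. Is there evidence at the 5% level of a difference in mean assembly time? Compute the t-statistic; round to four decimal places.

Let group 1 = sample A, group 2 = sample B. H0: μ_1 = μ_2; H1: μ_1 ≠ μ_2 (Welch's two-sample t-test, two-sided).
t = (x̄_1 − x̄_2)/√(s_1²/n_1 + s_2²/n_2) = (50.55 − 46.62)/√(7.976²/54 + 3.951²/22) = 2.8604
Welch–Satterthwaite df ≈ 71.03
Two-sided p-value ≈ 0.006
Since p ≈ 0.006 < α = 0.05, reject H0; the evidence is statistically significant.

2.8604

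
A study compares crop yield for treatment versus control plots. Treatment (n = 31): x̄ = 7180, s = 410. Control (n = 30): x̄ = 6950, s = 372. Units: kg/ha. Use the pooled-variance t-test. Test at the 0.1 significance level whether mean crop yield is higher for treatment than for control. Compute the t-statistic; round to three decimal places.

Let group 1 = treatment, group 2 = control. H0: μ_1 = μ_2; H1: μ_1 > μ_2 (two-sample pooled-variance t-test, right-tailed).
s_p² = [(31−1)·410² + (30−1)·372²]/(31+30−2) = 153494
t = (7180 − 6950)/√[153494·(1/31 + 1/30)] = 2.292
df = n₁ + n₂ − 2 = 59
p-value = P(T ≥ 2.292) ≈ 0.013
Since p ≈ 0.013 < α = 0.1, reject H0; the evidence is statistically significant.

2.292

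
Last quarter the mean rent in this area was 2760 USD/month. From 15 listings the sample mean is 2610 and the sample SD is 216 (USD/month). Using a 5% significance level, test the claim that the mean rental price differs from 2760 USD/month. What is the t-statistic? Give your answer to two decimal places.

-2.69

H0: μ = 2760; H1: μ ≠ 2760 (one-sample t-test, two-sided).
t = (x̄ − μ₀)/(s/√n) = (2610 − 2760)/(216/√15) = -2.69
df = n − 1 = 14
Two-sided p-value ≈ 0.018
Since p ≈ 0.018 < α = 0.05, reject H0; the data support H1.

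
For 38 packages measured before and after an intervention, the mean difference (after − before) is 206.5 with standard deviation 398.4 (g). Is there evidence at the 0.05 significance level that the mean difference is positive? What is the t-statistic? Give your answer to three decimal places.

H0: μ_d = 0; H1: μ_d > 0 (paired t-test on the differences, right-tailed).
t = d̄/(s_d/√n) = 206.5/(398.4/√38) = 3.195
df = n − 1 = 37
p-value = P(T ≥ 3.195) ≈ 0.0014
Since p ≈ 0.0014 < α = 0.05, reject H0; the evidence is statistically significant.

3.195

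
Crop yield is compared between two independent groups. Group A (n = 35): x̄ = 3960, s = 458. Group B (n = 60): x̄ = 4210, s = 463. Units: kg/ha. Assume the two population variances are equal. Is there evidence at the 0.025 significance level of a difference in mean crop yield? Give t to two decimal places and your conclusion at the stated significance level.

Let group 1 = group A, group 2 = group B. H0: μ_1 = μ_2; H1: μ_1 ≠ μ_2 (two-sample pooled-variance t-test, two-sided).
s_p² = [(35−1)·458² + (60−1)·463²]/(35+60−2) = 212685
t = (3960 − 4210)/√[212685·(1/35 + 1/60)] = -2.55
df = n₁ + n₂ − 2 = 93
Two-sided p-value ≈ 0.012
Since p ≈ 0.012 < α = 0.025, reject H0; the evidence is statistically significant.

t = -2.55; reject H0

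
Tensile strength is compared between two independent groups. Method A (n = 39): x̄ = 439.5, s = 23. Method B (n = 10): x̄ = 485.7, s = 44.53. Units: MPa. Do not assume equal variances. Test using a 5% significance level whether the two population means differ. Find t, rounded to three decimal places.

Let group 1 = method A, group 2 = method B. H0: μ_1 = μ_2; H1: μ_1 ≠ μ_2 (Welch's two-sample t-test, two-sided).
t = (x̄_1 − x̄_2)/√(s_1²/n_1 + s_2²/n_2) = (439.5 − 485.7)/√(23²/39 + 44.53²/10) = -3.174
Welch–Satterthwaite df ≈ 10.26
Two-sided p-value ≈ 0.010
Since p ≈ 0.010 < α = 0.05, reject H0; the evidence is statistically significant.

-3.174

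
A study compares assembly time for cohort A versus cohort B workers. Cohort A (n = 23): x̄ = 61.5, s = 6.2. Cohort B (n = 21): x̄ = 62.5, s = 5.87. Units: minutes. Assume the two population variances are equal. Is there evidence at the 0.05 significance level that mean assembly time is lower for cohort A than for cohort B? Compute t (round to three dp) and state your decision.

t = -0.548; fail to reject H0

Let group 1 = cohort A, group 2 = cohort B. H0: μ_1 = μ_2; H1: μ_1 < μ_2 (two-sample pooled-variance t-test, left-tailed).
s_p² = [(23−1)·6.2² + (21−1)·5.87²]/(23+21−2) = 36.5433
t = (61.5 − 62.5)/√[36.5433·(1/23 + 1/21)] = -0.548
df = n₁ + n₂ − 2 = 42
p-value = P(T ≤ -0.548) ≈ 0.293
Since p ≈ 0.293 > α = 0.05, fail to reject H0; the evidence is not statistically significant.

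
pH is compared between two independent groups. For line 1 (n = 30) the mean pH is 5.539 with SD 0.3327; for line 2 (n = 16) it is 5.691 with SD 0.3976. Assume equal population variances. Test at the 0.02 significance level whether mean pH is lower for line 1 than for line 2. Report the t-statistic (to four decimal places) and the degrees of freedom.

Let group 1 = line 1, group 2 = line 2. H0: μ_1 = μ_2; H1: μ_1 < μ_2 (two-sample pooled-variance t-test, left-tailed).
s_p² = [(30−1)·0.3327² + (16−1)·0.3976²]/(30+16−2) = 0.126847
t = (5.539 − 5.691)/√[0.126847·(1/30 + 1/16)] = -1.3786
df = n₁ + n₂ − 2 = 44
p-value = P(T ≤ -1.3786) ≈ 0.087
Since p ≈ 0.087 > α = 0.02, fail to reject H0; the evidence is not statistically significant.

t = -1.3786, df = 44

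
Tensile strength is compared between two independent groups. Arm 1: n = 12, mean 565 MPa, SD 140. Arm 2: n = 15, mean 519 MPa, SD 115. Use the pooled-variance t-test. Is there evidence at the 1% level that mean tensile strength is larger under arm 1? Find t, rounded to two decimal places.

0.94

Let group 1 = arm 1, group 2 = arm 2. H0: μ_1 = μ_2; H1: μ_1 > μ_2 (two-sample pooled-variance t-test, right-tailed).
s_p² = [(12−1)·140² + (15−1)·115²]/(12+15−2) = 16030
t = (565 − 519)/√[16030·(1/12 + 1/15)] = 0.94
df = n₁ + n₂ − 2 = 25
p-value = P(T ≥ 0.94) ≈ 0.179
Since p ≈ 0.179 > α = 0.01, fail to reject H0; the data do not provide sufficient evidence against H0.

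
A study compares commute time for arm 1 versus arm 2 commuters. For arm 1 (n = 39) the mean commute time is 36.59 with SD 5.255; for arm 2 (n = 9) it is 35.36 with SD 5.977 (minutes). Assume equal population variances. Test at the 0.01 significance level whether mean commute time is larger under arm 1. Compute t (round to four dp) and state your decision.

Let group 1 = arm 1, group 2 = arm 2. H0: μ_1 = μ_2; H1: μ_1 > μ_2 (two-sample pooled-variance t-test, right-tailed).
s_p² = [(39−1)·5.255² + (9−1)·5.977²]/(39+9−2) = 29.0254
t = (36.59 − 35.36)/√[29.0254·(1/39 + 1/9)] = 0.6174
df = n₁ + n₂ − 2 = 46
p-value = P(T ≥ 0.6174) ≈ 0.2700
Since p ≈ 0.2700 > α = 0.01, fail to reject H0; the evidence is not statistically significant.

t = 0.6174; fail to reject H0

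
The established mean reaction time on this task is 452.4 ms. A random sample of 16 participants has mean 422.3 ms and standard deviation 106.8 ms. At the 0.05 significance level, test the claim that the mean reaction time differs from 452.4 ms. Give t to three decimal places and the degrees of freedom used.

t = -1.127, df = 15

H0: μ = 452.4; H1: μ ≠ 452.4 (one-sample t-test, two-sided).
t = (x̄ − μ₀)/(s/√n) = (422.3 − 452.4)/(106.8/√16) = -1.127
df = n − 1 = 15
Two-sided p-value ≈ 0.2773
Since p ≈ 0.2773 > α = 0.05, fail to reject H0; the data do not provide sufficient evidence against H0.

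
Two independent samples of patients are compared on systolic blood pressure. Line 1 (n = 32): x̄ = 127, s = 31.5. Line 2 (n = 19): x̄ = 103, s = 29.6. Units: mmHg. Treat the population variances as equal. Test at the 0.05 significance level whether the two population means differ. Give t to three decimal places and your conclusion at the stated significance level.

Let group 1 = line 1, group 2 = line 2. H0: μ_1 = μ_2; H1: μ_1 ≠ μ_2 (two-sample pooled-variance t-test, two-sided).
s_p² = [(32−1)·31.5² + (19−1)·29.6²]/(32+19−2) = 949.605
t = (127 − 103)/√[949.605·(1/32 + 1/19)] = 2.689
df = n₁ + n₂ − 2 = 49
Two-sided p-value ≈ 0.010
Since p ≈ 0.010 < α = 0.05, reject H0; the evidence is statistically significant.

t = 2.689; reject H0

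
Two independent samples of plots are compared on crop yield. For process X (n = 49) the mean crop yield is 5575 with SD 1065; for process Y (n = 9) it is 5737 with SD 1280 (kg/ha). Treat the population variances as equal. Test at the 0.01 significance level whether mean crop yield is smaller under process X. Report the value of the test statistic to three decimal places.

-0.407

Let group 1 = process X, group 2 = process Y. H0: μ_1 = μ_2; H1: μ_1 < μ_2 (two-sample pooled-variance t-test, left-tailed).
s_p² = [(49−1)·1065² + (9−1)·1280²]/(49+9−2) = 1206250
t = (5575 − 5737)/√[1206250·(1/49 + 1/9)] = -0.407
df = n₁ + n₂ − 2 = 56
p-value = P(T ≤ -0.407) ≈ 0.3429
Since p ≈ 0.3429 > α = 0.01, fail to reject H0; the data do not provide sufficient evidence against H0.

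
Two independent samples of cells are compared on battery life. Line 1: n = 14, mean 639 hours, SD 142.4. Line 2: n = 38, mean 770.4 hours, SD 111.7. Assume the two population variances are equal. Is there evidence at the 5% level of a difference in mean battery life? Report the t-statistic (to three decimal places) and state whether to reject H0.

t = -3.490; reject H0

Let group 1 = line 1, group 2 = line 2. H0: μ_1 = μ_2; H1: μ_1 ≠ μ_2 (two-sample pooled-variance t-test, two-sided).
s_p² = [(14−1)·142.4² + (38−1)·111.7²]/(14+38−2) = 14505.1
t = (639 − 770.4)/√[14505.1·(1/14 + 1/38)] = -3.490
df = n₁ + n₂ − 2 = 50
Two-sided p-value ≈ 0.0010
Since p ≈ 0.0010 < α = 0.05, reject H0; the evidence is statistically significant.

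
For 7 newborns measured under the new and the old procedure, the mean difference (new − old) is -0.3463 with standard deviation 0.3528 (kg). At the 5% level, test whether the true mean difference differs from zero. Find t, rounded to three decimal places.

H0: μ_d = 0; H1: μ_d ≠ 0 (paired t-test on the differences, two-sided).
t = d̄/(s_d/√n) = -0.3463/(0.3528/√7) = -2.597
df = n − 1 = 6
Two-sided p-value ≈ 0.0408
Since p ≈ 0.0408 < α = 0.05, reject H0; the evidence is statistically significant.

-2.597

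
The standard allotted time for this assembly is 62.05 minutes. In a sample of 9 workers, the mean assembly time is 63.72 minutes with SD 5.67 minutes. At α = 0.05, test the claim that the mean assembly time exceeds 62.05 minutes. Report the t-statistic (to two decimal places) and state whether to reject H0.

t = 0.88; fail to reject H0

H0: μ = 62.05; H1: μ > 62.05 (one-sample t-test, right-tailed).
t = (x̄ − μ₀)/(s/√n) = (63.72 − 62.05)/(5.67/√9) = 0.88
df = n − 1 = 8
p-value = P(T ≥ 0.88) ≈ 0.2013
Since p ≈ 0.2013 > α = 0.05, fail to reject H0; the data do not provide sufficient evidence against H0.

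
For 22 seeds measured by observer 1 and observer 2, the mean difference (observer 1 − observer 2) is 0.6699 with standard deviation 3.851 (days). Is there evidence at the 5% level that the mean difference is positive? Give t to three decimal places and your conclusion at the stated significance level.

t = 0.816; fail to reject H0

H0: μ_d = 0; H1: μ_d > 0 (paired t-test on the differences, right-tailed).
t = d̄/(s_d/√n) = 0.6699/(3.851/√22) = 0.816
df = n − 1 = 21
p-value = P(T ≥ 0.816) ≈ 0.212
Since p ≈ 0.212 > α = 0.05, fail to reject H0; the data do not provide sufficient evidence against H0.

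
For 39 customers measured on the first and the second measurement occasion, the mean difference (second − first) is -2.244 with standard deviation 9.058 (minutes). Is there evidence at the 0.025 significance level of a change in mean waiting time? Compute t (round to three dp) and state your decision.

H0: μ_d = 0; H1: μ_d ≠ 0 (paired t-test on the differences, two-sided).
t = d̄/(s_d/√n) = -2.244/(9.058/√39) = -1.547
df = n − 1 = 38
Two-sided p-value ≈ 0.1301
Since p ≈ 0.1301 > α = 0.025, fail to reject H0; the evidence is not statistically significant.

t = -1.547; fail to reject H0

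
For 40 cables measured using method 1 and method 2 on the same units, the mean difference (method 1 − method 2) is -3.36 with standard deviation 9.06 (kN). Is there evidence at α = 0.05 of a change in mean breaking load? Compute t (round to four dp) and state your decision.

H0: μ_d = 0; H1: μ_d ≠ 0 (paired t-test on the differences, two-sided).
t = d̄/(s_d/√n) = -3.36/(9.06/√40) = -2.3455
df = n − 1 = 39
Two-sided p-value ≈ 0.0242
Since p ≈ 0.0242 < α = 0.05, reject H0; the data support H1.

t = -2.3455; reject H0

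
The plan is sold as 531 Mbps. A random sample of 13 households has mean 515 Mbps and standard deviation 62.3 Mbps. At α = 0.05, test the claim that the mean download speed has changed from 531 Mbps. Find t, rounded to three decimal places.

H0: μ = 531; H1: μ ≠ 531 (one-sample t-test, two-sided).
t = (x̄ − μ₀)/(s/√n) = (515 − 531)/(62.3/√13) = -0.926
df = n − 1 = 12
Two-sided p-value ≈ 0.373
Since p ≈ 0.373 > α = 0.05, fail to reject H0; the evidence is not statistically significant.

-0.926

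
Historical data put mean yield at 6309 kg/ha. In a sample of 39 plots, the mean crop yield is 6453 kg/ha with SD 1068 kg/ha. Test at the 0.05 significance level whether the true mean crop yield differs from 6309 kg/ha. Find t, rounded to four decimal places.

H0: μ = 6309; H1: μ ≠ 6309 (one-sample t-test, two-sided).
t = (x̄ − μ₀)/(s/√n) = (6453 − 6309)/(1068/√39) = 0.8420
df = n − 1 = 38
Two-sided p-value ≈ 0.405
Since p ≈ 0.405 > α = 0.05, fail to reject H0; the evidence is not statistically significant.

0.8420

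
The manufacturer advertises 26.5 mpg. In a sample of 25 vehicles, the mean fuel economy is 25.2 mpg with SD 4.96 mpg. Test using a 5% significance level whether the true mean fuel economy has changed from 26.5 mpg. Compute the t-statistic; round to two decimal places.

H0: μ = 26.5; H1: μ ≠ 26.5 (one-sample t-test, two-sided).
t = (x̄ − μ₀)/(s/√n) = (25.2 − 26.5)/(4.96/√25) = -1.31
df = n − 1 = 24
Two-sided p-value ≈ 0.202
Since p ≈ 0.202 > α = 0.05, fail to reject H0; the data do not provide sufficient evidence against H0.

-1.31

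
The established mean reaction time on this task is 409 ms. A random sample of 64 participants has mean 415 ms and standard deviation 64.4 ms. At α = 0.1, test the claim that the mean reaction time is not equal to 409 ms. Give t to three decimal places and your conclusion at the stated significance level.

H0: μ = 409; H1: μ ≠ 409 (one-sample t-test, two-sided).
t = (x̄ − μ₀)/(s/√n) = (415 − 409)/(64.4/√64) = 0.745
df = n − 1 = 63
Two-sided p-value ≈ 0.4588
Since p ≈ 0.4588 > α = 0.1, fail to reject H0; the data do not provide sufficient evidence against H0.

t = 0.745; fail to reject H0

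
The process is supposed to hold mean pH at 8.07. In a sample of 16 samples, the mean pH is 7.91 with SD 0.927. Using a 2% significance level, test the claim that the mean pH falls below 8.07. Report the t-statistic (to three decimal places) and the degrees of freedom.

H0: μ = 8.07; H1: μ < 8.07 (one-sample t-test, left-tailed).
t = (x̄ − μ₀)/(s/√n) = (7.91 − 8.07)/(0.927/√16) = -0.690
df = n − 1 = 15
p-value = P(T ≤ -0.690) ≈ 0.250
Since p ≈ 0.250 > α = 0.02, fail to reject H0; the data do not provide sufficient evidence against H0.

t = -0.690, df = 15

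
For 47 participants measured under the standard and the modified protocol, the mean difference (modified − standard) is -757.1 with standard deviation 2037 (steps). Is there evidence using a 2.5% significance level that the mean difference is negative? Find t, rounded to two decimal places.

H0: μ_d = 0; H1: μ_d < 0 (paired t-test on the differences, left-tailed).
t = d̄/(s_d/√n) = -757.1/(2037/√47) = -2.55
df = n − 1 = 46
p-value = P(T ≤ -2.55) ≈ 0.0071
Since p ≈ 0.0071 < α = 0.025, reject H0; the data support H1.

-2.55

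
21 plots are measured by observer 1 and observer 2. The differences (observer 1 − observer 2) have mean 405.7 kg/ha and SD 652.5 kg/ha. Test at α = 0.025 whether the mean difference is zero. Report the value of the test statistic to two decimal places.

2.85

H0: μ_d = 0; H1: μ_d ≠ 0 (paired t-test on the differences, two-sided).
t = d̄/(s_d/√n) = 405.7/(652.5/√21) = 2.85
df = n − 1 = 20
Two-sided p-value ≈ 0.0099
Since p ≈ 0.0099 < α = 0.025, reject H0; the data support H1.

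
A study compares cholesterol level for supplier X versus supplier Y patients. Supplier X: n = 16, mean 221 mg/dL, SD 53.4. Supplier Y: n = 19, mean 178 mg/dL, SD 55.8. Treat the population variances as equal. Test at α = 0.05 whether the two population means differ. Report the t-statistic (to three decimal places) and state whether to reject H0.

t = 2.316; reject H0

Let group 1 = supplier X, group 2 = supplier Y. H0: μ_1 = μ_2; H1: μ_1 ≠ μ_2 (two-sample pooled-variance t-test, two-sided).
s_p² = [(16−1)·53.4² + (19−1)·55.8²]/(16+19−2) = 2994.51
t = (221 − 178)/√[2994.51·(1/16 + 1/19)] = 2.316
df = n₁ + n₂ − 2 = 33
Two-sided p-value ≈ 0.0269
Since p ≈ 0.0269 < α = 0.05, reject H0; the data support H1.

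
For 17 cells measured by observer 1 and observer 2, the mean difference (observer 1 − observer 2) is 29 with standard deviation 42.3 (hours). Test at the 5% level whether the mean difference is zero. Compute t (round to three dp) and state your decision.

t = 2.827; reject H0

H0: μ_d = 0; H1: μ_d ≠ 0 (paired t-test on the differences, two-sided).
t = d̄/(s_d/√n) = 29/(42.3/√17) = 2.827
df = n − 1 = 16
Two-sided p-value ≈ 0.0122
Since p ≈ 0.0122 < α = 0.05, reject H0; the evidence is statistically significant.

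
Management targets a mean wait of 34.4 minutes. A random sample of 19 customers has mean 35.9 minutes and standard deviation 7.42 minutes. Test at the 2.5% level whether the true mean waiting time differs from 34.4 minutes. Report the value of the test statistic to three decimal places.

0.881

H0: μ = 34.4; H1: μ ≠ 34.4 (one-sample t-test, two-sided).
t = (x̄ − μ₀)/(s/√n) = (35.9 − 34.4)/(7.42/√19) = 0.881
df = n − 1 = 18
Two-sided p-value ≈ 0.3898
Since p ≈ 0.3898 > α = 0.025, fail to reject H0; the evidence is not statistically significant.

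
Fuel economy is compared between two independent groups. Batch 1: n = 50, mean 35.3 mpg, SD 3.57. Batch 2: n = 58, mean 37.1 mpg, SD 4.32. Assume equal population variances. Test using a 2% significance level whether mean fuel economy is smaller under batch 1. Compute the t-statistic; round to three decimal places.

-2.337

Let group 1 = batch 1, group 2 = batch 2. H0: μ_1 = μ_2; H1: μ_1 < μ_2 (two-sample pooled-variance t-test, left-tailed).
s_p² = [(50−1)·3.57² + (58−1)·4.32²]/(50+58−2) = 15.927
t = (35.3 − 37.1)/√[15.927·(1/50 + 1/58)] = -2.337
df = n₁ + n₂ − 2 = 106
p-value = P(T ≤ -2.337) ≈ 0.0107
Since p ≈ 0.0107 < α = 0.02, reject H0; the evidence is statistically significant.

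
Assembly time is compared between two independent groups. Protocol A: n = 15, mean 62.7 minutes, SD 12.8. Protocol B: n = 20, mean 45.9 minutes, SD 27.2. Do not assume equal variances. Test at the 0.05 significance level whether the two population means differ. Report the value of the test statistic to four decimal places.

2.4270

Let group 1 = protocol A, group 2 = protocol B. H0: μ_1 = μ_2; H1: μ_1 ≠ μ_2 (Welch's two-sample t-test, two-sided).
t = (x̄_1 − x̄_2)/√(s_1²/n_1 + s_2²/n_2) = (62.7 − 45.9)/√(12.8²/15 + 27.2²/20) = 2.4270
Welch–Satterthwaite df ≈ 28.50
Two-sided p-value ≈ 0.022
Since p ≈ 0.022 < α = 0.05, reject H0; the evidence is statistically significant.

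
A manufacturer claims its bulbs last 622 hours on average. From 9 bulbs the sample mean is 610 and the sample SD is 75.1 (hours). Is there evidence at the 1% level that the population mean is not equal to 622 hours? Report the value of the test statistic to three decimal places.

H0: μ = 622; H1: μ ≠ 622 (one-sample t-test, two-sided).
t = (x̄ − μ₀)/(s/√n) = (610 − 622)/(75.1/√9) = -0.479
df = n − 1 = 8
Two-sided p-value ≈ 0.645
Since p ≈ 0.645 > α = 0.01, fail to reject H0; the evidence is not statistically significant.

-0.479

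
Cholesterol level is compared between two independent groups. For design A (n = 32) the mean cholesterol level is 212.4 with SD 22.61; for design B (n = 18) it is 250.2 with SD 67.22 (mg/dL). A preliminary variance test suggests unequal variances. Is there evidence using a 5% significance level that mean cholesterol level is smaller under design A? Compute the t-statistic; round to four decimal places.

Let group 1 = design A, group 2 = design B. H0: μ_1 = μ_2; H1: μ_1 < μ_2 (Welch's two-sample t-test, left-tailed).
t = (x̄_1 − x̄_2)/√(s_1²/n_1 + s_2²/n_2) = (212.4 − 250.2)/√(22.61²/32 + 67.22²/18) = -2.3133
Welch–Satterthwaite df ≈ 19.19
p-value = P(T ≤ -2.3133) ≈ 0.0160
Since p ≈ 0.0160 < α = 0.05, reject H0; the data support H1.

-2.3133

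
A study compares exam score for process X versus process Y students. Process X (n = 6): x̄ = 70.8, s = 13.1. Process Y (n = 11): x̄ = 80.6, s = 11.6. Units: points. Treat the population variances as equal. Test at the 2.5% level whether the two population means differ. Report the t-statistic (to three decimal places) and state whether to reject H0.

Let group 1 = process X, group 2 = process Y. H0: μ_1 = μ_2; H1: μ_1 ≠ μ_2 (two-sample pooled-variance t-test, two-sided).
s_p² = [(6−1)·13.1² + (11−1)·11.6²]/(6+11−2) = 146.91
t = (70.8 − 80.6)/√[146.91·(1/6 + 1/11)] = -1.593
df = n₁ + n₂ − 2 = 15
Two-sided p-value ≈ 0.1320
Since p ≈ 0.1320 > α = 0.025, fail to reject H0; the data do not provide sufficient evidence against H0.

t = -1.593; fail to reject H0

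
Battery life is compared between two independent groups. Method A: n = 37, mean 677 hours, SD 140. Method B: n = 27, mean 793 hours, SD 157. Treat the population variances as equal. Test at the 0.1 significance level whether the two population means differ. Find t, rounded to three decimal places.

-3.110

Let group 1 = method A, group 2 = method B. H0: μ_1 = μ_2; H1: μ_1 ≠ μ_2 (two-sample pooled-variance t-test, two-sided).
s_p² = [(37−1)·140² + (27−1)·157²]/(37+27−2) = 21717.3
t = (677 − 793)/√[21717.3·(1/37 + 1/27)] = -3.110
df = n₁ + n₂ − 2 = 62
Two-sided p-value ≈ 0.0028
Since p ≈ 0.0028 < α = 0.1, reject H0; the evidence is statistically significant.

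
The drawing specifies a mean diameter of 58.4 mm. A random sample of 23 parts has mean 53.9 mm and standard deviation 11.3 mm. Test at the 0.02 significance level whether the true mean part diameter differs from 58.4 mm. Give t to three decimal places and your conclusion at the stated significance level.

t = -1.910; fail to reject H0

H0: μ = 58.4; H1: μ ≠ 58.4 (one-sample t-test, two-sided).
t = (x̄ − μ₀)/(s/√n) = (53.9 − 58.4)/(11.3/√23) = -1.910
df = n − 1 = 22
Two-sided p-value ≈ 0.0693
Since p ≈ 0.0693 > α = 0.02, fail to reject H0; the data do not provide sufficient evidence against H0.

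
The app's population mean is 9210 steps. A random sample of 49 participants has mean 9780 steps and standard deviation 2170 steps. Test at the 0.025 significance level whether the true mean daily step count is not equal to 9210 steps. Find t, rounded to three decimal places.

H0: μ = 9210; H1: μ ≠ 9210 (one-sample t-test, two-sided).
t = (x̄ − μ₀)/(s/√n) = (9780 − 9210)/(2170/√49) = 1.839
df = n − 1 = 48
Two-sided p-value ≈ 0.0721
Since p ≈ 0.0721 > α = 0.025, fail to reject H0; the evidence is not statistically significant.

1.839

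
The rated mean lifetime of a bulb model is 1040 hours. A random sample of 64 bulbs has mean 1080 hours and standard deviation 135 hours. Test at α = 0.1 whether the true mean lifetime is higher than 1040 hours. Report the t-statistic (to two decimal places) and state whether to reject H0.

H0: μ = 1040; H1: μ > 1040 (one-sample t-test, right-tailed).
t = (x̄ − μ₀)/(s/√n) = (1080 − 1040)/(135/√64) = 2.37
df = n − 1 = 63
p-value = P(T ≥ 2.37) ≈ 0.0104
Since p ≈ 0.0104 < α = 0.1, reject H0; the evidence is statistically significant.

t = 2.37; reject H0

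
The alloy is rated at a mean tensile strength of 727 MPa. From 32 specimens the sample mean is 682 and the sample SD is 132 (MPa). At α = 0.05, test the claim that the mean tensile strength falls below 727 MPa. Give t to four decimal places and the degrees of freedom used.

H0: μ = 727; H1: μ < 727 (one-sample t-test, left-tailed).
t = (x̄ − μ₀)/(s/√n) = (682 − 727)/(132/√32) = -1.9285
df = n − 1 = 31
p-value = P(T ≤ -1.9285) ≈ 0.031
Since p ≈ 0.031 < α = 0.05, reject H0; the evidence is statistically significant.

t = -1.9285, df = 31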